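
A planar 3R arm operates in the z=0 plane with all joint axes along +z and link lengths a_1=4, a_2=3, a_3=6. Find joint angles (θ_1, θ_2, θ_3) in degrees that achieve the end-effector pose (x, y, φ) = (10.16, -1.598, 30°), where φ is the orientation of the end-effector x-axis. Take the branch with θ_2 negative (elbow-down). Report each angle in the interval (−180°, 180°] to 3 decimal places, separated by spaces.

-29.994 -30.015 90.010

wrist centre = target − a_3·(cos φ, sin φ) = (4.9638, -4.5980)
cos θ_2 = (45.7814−4²−3²)/(2·4·3) = 0.8659; θ_2 = -30.0154° (elbow-down)
β = atan2(-4.5980,4.9638) = -42.8089°; ψ = atan2(-1.5007,6.5977) = -12.8144°
θ_1 = β − ψ = -29.9945°
θ_3 = φ − θ_1 − θ_2 = 90.0099° (wrapped to (-180°,180°])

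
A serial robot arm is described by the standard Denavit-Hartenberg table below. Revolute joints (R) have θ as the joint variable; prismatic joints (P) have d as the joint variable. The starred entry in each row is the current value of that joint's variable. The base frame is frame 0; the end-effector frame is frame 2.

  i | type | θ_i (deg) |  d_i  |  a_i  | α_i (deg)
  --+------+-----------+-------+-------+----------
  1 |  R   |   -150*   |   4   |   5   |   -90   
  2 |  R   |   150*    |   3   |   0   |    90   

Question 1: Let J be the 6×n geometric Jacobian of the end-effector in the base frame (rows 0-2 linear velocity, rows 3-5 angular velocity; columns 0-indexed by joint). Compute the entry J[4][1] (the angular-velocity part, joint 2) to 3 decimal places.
axis z_1 = (0.5000,-0.8660,0.0000); lever o_n−o_1 = (1.5000,-2.5981,0.0000)
cross product → J_v[:, 1] = (0.0000,0.0000,0.0000)
J_ω[:, 1] = z_1
entry J[4][1] = -0.8660

-0.866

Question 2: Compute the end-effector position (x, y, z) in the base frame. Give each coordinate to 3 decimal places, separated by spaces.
after link 1: o_1 = (-4.3301, -2.5000, 4.0000)
after link 2: o_2 = (-2.8301, -5.0981, 4.0000)

-2.830 -5.098 4.000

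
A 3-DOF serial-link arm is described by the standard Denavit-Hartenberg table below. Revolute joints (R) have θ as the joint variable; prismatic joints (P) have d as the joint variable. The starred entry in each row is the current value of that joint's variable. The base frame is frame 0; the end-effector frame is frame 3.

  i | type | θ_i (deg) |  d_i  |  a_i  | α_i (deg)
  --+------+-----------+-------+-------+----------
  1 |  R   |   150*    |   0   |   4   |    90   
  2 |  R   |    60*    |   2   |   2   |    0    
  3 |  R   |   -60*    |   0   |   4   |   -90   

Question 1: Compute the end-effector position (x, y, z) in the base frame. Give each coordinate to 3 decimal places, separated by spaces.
-6.794 6.232 1.732

after link 1: o_1 = (-3.4641, 2.0000, 0.0000)
after link 2: o_2 = (-3.3301, 4.2321, 1.7321)
after link 3: o_3 = (-6.7942, 6.2321, 1.7321)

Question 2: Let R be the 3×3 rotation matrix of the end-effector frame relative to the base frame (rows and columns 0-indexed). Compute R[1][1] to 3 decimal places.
-0.866

End-effector y-axis (col 1 of R) = (-0.5000,-0.8660,-0.0000)
R[1][1] = -0.8660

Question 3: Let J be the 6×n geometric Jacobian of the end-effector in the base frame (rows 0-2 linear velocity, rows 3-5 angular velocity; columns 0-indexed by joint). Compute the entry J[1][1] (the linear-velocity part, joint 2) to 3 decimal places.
axis z_1 = (0.5000,0.8660,0.0000); lever o_n−o_1 = (-3.3301,4.2321,1.7321)
cross product → J_v[:, 1] = (1.5000,-0.8660,5.0000)
J_ω[:, 1] = z_1
entry J[1][1] = -0.8660

-0.866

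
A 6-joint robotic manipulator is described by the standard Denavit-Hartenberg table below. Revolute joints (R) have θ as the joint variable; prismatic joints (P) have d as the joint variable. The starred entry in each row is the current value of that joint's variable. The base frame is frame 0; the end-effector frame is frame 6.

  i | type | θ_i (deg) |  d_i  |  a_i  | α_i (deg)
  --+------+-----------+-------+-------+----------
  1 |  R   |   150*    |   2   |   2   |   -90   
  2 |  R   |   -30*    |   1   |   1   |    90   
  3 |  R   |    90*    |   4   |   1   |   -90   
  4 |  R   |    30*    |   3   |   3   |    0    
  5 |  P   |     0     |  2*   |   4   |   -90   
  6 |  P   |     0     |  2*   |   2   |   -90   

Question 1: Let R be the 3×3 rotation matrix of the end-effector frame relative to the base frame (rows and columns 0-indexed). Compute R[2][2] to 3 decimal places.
End-effector z-axis (col 2 of R) = (-0.7500,0.4330,0.5000)
R[2][2] = 0.5000

0.500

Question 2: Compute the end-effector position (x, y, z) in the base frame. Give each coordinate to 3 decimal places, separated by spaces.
-4.096 -7.790 -1.933

after link 1: o_1 = (-1.7321, 1.0000, 2.0000)
after link 2: o_2 = (-2.9821, 0.5670, 2.5000)
after link 3: o_3 = (-1.7500, -1.2990, 5.9641)
after link 4: o_4 = (-1.4486, -4.4731, 3.1651)
after link 5: o_5 = (-2.5466, -7.8391, 0.4330)
after link 6: o_6 = (-4.0957, -7.7901, -1.9330)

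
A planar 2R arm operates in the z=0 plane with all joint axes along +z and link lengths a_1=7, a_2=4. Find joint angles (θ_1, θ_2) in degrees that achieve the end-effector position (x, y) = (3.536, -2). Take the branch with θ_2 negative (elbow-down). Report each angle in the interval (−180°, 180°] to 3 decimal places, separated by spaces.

0.001 -149.999

cos θ_2 = (16.5033−7²−4²)/(2·7·4) = -0.8660; θ_2 = -149.9985° (elbow-down)
β = atan2(-2.0000,3.5360) = -29.4930°; ψ = atan2(-2.0001,3.5359) = -29.4944°
θ_1 = β − ψ = 0.0014°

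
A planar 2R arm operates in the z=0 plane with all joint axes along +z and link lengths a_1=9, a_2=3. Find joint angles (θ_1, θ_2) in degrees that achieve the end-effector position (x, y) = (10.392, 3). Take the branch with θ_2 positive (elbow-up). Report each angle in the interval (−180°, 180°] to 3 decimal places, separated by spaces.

2.203 60.008

cos θ_2 = (116.9937−9²−3²)/(2·9·3) = 0.4999; θ_2 = 60.0078° (elbow-up)
β = atan2(3.0000,10.3920) = 16.1026°; ψ = atan2(2.5983,10.4996) = 13.8994°
θ_1 = β − ψ = 2.2032°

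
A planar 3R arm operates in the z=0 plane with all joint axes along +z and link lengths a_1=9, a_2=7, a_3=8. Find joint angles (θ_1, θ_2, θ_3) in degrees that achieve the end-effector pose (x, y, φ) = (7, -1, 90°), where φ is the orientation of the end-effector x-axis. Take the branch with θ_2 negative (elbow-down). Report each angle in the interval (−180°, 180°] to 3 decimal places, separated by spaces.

wrist centre = target − a_3·(cos φ, sin φ) = (7.0000, -9.0000)
cos θ_2 = (130.0000−9²−7²)/(2·9·7) = 0.0000; θ_2 = -90.0000° (elbow-down)
β = atan2(-9.0000,7.0000) = -52.1250°; ψ = atan2(-7.0000,9.0000) = -37.8750°
θ_1 = β − ψ = -14.2500°
θ_3 = φ − θ_1 − θ_2 = -165.7500° (wrapped to (-180°,180°])

-14.250 -90.000 -165.750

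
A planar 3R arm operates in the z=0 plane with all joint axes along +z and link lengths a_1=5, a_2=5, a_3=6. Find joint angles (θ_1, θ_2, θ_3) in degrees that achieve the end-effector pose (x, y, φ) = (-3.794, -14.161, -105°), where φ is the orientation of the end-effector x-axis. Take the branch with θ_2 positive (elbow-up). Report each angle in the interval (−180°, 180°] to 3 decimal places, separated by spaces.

-134.995 59.996 -30.001

wrist centre = target − a_3·(cos φ, sin φ) = (-2.2411, -8.3654)
cos θ_2 = (75.0031−5²−5²)/(2·5·5) = 0.5001; θ_2 = 59.9959° (elbow-up)
β = atan2(-8.3654,-2.2411) = -104.9973°; ψ = atan2(4.3299,7.5003) = 29.9979°
θ_1 = β − ψ = -134.9952°
θ_3 = φ − θ_1 − θ_2 = -30.0007° (wrapped to (-180°,180°])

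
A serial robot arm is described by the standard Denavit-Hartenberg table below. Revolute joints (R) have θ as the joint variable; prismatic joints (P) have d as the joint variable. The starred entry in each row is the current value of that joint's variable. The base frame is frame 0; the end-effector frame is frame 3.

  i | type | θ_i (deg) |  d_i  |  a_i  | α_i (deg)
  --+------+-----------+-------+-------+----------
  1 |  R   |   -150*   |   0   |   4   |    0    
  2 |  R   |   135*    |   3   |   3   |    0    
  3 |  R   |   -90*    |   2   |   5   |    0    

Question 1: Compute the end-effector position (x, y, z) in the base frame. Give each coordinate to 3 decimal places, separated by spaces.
after link 1: o_1 = (-3.4641, -2.0000, 0.0000)
after link 2: o_2 = (-0.5663, -2.7765, 3.0000)
after link 3: o_3 = (-1.8604, -7.6061, 5.0000)

-1.860 -7.606 5.000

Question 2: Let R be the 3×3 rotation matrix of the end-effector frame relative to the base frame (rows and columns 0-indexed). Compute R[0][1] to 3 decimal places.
0.966

End-effector y-axis (col 1 of R) = (0.9659,-0.2588,0.0000)
R[0][1] = 0.9659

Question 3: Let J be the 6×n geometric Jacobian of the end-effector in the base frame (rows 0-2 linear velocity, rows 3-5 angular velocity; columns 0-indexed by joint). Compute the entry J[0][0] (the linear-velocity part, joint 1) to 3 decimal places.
axis z_0 = ẑ; lever o_n−o_0 = (-1.8604,-7.6061,5.0000)
cross product → J_v[:, 0] = (7.6061,-1.8604,0.0000)
J_ω[:, 0] = z_0
entry J[0][0] = 7.6061

7.606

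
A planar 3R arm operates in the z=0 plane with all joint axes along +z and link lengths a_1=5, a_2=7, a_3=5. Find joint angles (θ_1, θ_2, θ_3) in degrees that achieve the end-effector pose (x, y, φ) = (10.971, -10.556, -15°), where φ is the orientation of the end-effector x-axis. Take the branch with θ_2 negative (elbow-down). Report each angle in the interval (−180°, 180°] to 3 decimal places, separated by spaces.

-30.005 -44.998 60.002

wrist centre = target − a_3·(cos φ, sin φ) = (6.1414, -9.2619)
cos θ_2 = (123.4993−5²−7²)/(2·5·7) = 0.7071; θ_2 = -44.9979° (elbow-down)
β = atan2(-9.2619,6.1414) = -56.4525°; ψ = atan2(-4.9496,9.9499) = -26.4479°
θ_1 = β − ψ = -30.0046°
θ_3 = φ − θ_1 − θ_2 = 60.0025° (wrapped to (-180°,180°])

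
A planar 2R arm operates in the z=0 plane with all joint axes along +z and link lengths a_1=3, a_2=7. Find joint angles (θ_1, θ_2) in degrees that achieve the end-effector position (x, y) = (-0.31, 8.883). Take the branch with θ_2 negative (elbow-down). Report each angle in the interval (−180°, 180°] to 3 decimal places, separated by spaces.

134.998 -59.994

cos θ_2 = (79.0038−3²−7²)/(2·3·7) = 0.5001; θ_2 = -59.9940° (elbow-down)
β = atan2(8.8830,-0.3100) = 91.9987°; ψ = atan2(-6.0618,6.5006) = -42.9994°
θ_1 = β − ψ = 134.9981°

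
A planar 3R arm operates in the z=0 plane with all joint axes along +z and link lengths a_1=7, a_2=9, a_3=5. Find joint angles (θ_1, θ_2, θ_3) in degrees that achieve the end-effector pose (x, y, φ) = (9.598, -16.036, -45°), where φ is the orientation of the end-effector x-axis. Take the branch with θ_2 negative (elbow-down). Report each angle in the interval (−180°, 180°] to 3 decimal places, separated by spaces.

-30.004 -59.992 44.996

wrist centre = target − a_3·(cos φ, sin φ) = (6.0625, -12.5005)
cos θ_2 = (193.0151−7²−9²)/(2·7·9) = 0.5001; θ_2 = -59.9920° (elbow-down)
β = atan2(-12.5005,6.0625) = -64.1276°; ψ = atan2(-7.7936,11.5011) = -34.1232°
θ_1 = β − ψ = -30.0044°
θ_3 = φ − θ_1 − θ_2 = 44.9965° (wrapped to (-180°,180°])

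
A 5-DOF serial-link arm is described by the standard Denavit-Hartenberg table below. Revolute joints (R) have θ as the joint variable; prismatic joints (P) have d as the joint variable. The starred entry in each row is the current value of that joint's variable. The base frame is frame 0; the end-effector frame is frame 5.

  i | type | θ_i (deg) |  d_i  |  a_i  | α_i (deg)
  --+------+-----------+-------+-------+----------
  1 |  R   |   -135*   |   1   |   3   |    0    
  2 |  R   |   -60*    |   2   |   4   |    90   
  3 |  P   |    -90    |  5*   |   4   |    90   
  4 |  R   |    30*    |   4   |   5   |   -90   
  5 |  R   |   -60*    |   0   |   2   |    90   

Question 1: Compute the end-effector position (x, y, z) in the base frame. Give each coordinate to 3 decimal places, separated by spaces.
after link 1: o_1 = (-2.1213, -2.1213, 1.0000)
after link 2: o_2 = (-5.9850, -1.0860, 3.0000)
after link 3: o_3 = (-4.6909, 3.7436, -1.0000)
after link 4: o_4 = (-0.1802, 5.1231, -5.3301)
after link 5: o_5 = (1.6223, 5.1578, -6.1962)

1.622 5.158 -6.196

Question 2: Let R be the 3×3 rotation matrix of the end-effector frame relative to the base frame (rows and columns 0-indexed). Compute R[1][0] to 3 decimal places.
0.017

End-effector x-axis (col 0 of R) = (0.9012,0.0173,-0.4330)
R[1][0] = 0.0173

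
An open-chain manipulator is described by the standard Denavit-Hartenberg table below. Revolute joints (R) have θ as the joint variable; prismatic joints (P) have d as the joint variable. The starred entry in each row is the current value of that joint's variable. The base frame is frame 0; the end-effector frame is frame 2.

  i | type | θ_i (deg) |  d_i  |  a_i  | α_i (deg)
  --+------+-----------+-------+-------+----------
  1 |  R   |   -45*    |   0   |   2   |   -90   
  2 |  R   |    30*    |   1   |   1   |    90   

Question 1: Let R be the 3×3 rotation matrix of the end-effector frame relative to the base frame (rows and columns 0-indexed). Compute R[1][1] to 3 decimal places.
0.707

End-effector y-axis (col 1 of R) = (0.7071,0.7071,0.0000)
R[1][1] = 0.7071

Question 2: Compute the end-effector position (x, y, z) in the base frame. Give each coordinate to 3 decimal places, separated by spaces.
after link 1: o_1 = (1.4142, -1.4142, 0.0000)
after link 2: o_2 = (2.7337, -1.3195, -0.5000)

2.734 -1.319 -0.500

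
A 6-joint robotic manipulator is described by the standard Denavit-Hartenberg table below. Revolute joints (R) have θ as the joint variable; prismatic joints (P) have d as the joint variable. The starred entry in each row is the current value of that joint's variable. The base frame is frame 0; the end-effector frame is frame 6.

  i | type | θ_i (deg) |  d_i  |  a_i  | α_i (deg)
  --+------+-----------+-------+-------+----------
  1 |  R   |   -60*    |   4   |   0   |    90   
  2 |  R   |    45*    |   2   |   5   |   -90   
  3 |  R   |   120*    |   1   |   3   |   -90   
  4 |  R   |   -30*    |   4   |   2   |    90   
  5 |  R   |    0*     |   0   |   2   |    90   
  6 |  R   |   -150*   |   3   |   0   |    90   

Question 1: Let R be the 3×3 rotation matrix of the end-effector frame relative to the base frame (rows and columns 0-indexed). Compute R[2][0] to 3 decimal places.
End-effector x-axis (col 0 of R) = (0.0196,-0.8999,-0.4356)
R[2][0] = -0.4356

-0.436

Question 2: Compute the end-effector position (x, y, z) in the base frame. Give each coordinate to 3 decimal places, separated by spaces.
1.941 2.834 6.759

after link 1: o_1 = (0.0000, 0.0000, 4.0000)
after link 2: o_2 = (0.0357, -4.0619, 7.5355)
after link 3: o_3 = (1.4018, -1.2319, 7.1820)
after link 4: o_4 = (-0.9157, 1.7821, 4.8272)
after link 5: o_5 = (-0.2764, 3.6748, 4.9220)
after link 6: o_6 = (1.9412, 2.8338, 6.7591)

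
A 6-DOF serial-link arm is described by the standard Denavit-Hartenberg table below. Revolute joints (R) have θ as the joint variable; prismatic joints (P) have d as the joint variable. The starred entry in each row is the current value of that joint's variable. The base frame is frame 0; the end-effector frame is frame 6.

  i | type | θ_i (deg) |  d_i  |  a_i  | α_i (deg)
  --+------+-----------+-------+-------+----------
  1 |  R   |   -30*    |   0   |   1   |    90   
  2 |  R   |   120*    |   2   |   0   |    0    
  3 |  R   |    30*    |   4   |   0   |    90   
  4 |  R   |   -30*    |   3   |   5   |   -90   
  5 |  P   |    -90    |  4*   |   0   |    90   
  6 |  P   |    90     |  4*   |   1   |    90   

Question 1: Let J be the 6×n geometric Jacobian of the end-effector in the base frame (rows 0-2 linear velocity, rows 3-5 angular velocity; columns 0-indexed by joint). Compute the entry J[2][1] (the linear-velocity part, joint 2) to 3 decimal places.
-1.415

axis z_1 = (-0.5000,-0.8660,0.0000); lever o_n−o_1 = (-6.1405,-7.8056,4.2811)
cross product → J_v[:, 1] = (-3.7075,2.1405,-1.4151)
J_ω[:, 1] = z_1
entry J[2][1] = -1.4151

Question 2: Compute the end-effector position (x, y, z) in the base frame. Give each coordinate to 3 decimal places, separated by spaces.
after link 1: o_1 = (0.8660, -0.5000, 0.0000)
after link 2: o_2 = (-0.1340, -2.2321, 0.0000)
after link 3: o_3 = (-2.1340, -5.6962, 0.0000)
after link 4: o_4 = (-2.8325, -2.4061, 4.7631)
after link 5: o_5 = (-6.0646, -4.5401, 5.7631)
after link 6: o_6 = (-5.2745, -8.3056, 4.2811)

-5.275 -8.306 4.281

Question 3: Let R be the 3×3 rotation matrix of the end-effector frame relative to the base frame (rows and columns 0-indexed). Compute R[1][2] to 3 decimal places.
End-effector z-axis (col 2 of R) = (0.4330,-0.2500,0.8660)
R[1][2] = -0.2500

-0.250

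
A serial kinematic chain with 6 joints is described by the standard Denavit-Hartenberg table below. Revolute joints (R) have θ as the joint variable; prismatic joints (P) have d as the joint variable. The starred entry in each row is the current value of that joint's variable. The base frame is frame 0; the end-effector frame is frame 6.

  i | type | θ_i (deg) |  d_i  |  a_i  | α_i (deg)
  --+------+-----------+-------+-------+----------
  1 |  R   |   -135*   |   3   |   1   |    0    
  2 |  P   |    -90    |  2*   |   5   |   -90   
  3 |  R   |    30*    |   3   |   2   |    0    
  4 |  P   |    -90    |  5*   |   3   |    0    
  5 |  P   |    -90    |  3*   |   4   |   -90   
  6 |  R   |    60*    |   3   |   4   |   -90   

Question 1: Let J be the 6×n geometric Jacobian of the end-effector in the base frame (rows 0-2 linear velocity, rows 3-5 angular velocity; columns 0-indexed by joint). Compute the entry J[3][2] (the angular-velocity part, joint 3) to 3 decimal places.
-0.707

axis z_2 = (-0.7071,-0.7071,0.0000); lever o_n−o_2 = (-5.0005,-5.6569,7.1962)
cross product → J_v[:, 2] = (-5.0884,5.0884,0.4641)
J_ω[:, 2] = z_2
entry J[3][2] = -0.7071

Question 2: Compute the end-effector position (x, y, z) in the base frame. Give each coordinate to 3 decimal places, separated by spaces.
-9.243 -2.828 12.196

after link 1: o_1 = (-0.7071, -0.7071, 3.0000)
after link 2: o_2 = (-4.2426, 2.8284, 5.0000)
after link 3: o_3 = (-7.5887, 1.9319, 4.0000)
after link 4: o_4 = (-12.1849, -0.5430, 6.5981)
after link 5: o_5 = (-11.8567, -5.1138, 8.5981)
after link 6: o_6 = (-9.2432, -2.8284, 12.1962)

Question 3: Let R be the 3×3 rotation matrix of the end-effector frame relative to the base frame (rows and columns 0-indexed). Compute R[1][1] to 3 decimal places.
-0.354

End-effector y-axis (col 1 of R) = (0.3536,-0.3536,-0.8660)
R[1][1] = -0.3536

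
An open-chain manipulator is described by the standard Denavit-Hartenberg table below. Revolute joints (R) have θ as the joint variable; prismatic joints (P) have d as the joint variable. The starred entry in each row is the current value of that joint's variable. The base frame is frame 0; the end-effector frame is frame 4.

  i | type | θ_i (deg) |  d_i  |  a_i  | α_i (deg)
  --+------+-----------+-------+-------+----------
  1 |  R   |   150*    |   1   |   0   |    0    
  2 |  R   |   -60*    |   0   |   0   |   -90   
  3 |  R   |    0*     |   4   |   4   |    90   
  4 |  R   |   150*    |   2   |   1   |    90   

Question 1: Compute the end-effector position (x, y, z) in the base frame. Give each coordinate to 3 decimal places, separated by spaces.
-4.500 3.134 3.000

after link 1: o_1 = (0.0000, 0.0000, 1.0000)
after link 2: o_2 = (0.0000, 0.0000, 1.0000)
after link 3: o_3 = (-4.0000, 4.0000, 1.0000)
after link 4: o_4 = (-4.5000, 3.1340, 3.0000)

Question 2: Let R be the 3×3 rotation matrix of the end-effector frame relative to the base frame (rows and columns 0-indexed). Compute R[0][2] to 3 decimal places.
End-effector z-axis (col 2 of R) = (-0.8660,0.5000,0.0000)
R[0][2] = -0.8660

-0.866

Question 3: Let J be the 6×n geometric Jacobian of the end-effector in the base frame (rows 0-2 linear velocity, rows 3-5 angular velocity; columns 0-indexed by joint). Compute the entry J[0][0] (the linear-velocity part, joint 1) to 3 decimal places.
-3.134

axis z_0 = ẑ; lever o_n−o_0 = (-4.5000,3.1340,3.0000)
cross product → J_v[:, 0] = (-3.1340,-4.5000,0.0000)
J_ω[:, 0] = z_0
entry J[0][0] = -3.1340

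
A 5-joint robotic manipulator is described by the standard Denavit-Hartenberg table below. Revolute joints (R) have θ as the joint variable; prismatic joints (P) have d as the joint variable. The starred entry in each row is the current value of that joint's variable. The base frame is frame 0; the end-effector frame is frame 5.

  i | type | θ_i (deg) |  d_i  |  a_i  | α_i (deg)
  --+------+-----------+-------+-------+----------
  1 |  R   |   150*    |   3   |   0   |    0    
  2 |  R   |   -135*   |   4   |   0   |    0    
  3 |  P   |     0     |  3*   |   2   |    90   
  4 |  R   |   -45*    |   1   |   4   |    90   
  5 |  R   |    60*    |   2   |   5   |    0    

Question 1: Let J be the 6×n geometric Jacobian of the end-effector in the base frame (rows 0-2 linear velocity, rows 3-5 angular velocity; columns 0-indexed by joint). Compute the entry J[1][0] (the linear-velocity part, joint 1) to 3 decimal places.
6.385

axis z_0 = ẑ; lever o_n−o_0 = (6.3849,-3.8073,3.9896)
cross product → J_v[:, 0] = (3.8073,6.3849,-0.0000)
J_ω[:, 0] = z_0
entry J[1][0] = 6.3849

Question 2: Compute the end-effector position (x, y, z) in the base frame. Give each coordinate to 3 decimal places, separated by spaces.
6.385 -3.807 3.990

after link 1: o_1 = (0.0000, 0.0000, 3.0000)
after link 2: o_2 = (0.0000, 0.0000, 7.0000)
after link 3: o_3 = (1.9319, 0.5176, 10.0000)
after link 4: o_4 = (4.9227, 0.2838, 7.1716)
after link 5: o_5 = (6.3849, -3.8073, 3.9896)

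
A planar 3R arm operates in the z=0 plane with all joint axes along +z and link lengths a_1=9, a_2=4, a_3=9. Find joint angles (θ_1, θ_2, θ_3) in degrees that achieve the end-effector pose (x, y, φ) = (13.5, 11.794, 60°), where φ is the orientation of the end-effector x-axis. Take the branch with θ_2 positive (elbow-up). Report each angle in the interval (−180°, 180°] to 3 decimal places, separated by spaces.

-0.001 90.001 -30.000

wrist centre = target − a_3·(cos φ, sin φ) = (9.0000, 3.9998)
cos θ_2 = (96.9982−9²−4²)/(2·9·4) = -0.0000; θ_2 = 90.0015° (elbow-up)
β = atan2(3.9998,9.0000) = 23.9613°; ψ = atan2(4.0000,8.9999) = 23.9627°
θ_1 = β − ψ = -0.0015°
θ_3 = φ − θ_1 − θ_2 = -30.0000° (wrapped to (-180°,180°])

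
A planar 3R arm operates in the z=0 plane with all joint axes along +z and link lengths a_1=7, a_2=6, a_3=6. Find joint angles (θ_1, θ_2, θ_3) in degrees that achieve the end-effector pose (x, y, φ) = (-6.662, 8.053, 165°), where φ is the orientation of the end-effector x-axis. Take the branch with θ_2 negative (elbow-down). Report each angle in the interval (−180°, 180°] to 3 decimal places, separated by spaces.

150.003 -119.999 134.996

wrist centre = target − a_3·(cos φ, sin φ) = (-0.8664, 6.5001)
cos θ_2 = (43.0018−7²−6²)/(2·7·6) = -0.5000; θ_2 = -119.9985° (elbow-down)
β = atan2(6.5001,-0.8664) = 97.5926°; ψ = atan2(-5.1962,4.0001) = -52.4104°
θ_1 = β − ψ = 150.0030°
θ_3 = φ − θ_1 − θ_2 = 134.9955° (wrapped to (-180°,180°])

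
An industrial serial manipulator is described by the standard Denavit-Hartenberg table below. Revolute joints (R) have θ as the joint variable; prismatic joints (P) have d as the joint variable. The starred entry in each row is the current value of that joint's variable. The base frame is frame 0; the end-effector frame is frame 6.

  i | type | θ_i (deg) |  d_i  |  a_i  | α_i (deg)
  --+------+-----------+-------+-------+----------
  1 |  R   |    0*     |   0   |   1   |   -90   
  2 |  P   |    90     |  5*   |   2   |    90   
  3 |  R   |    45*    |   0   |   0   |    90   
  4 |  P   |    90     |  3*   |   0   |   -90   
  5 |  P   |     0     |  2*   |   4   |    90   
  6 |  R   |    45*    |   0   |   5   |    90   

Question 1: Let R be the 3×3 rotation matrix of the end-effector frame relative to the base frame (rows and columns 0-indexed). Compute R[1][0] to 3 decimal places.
End-effector x-axis (col 0 of R) = (0.7071,-0.5000,0.5000)
R[1][0] = -0.5000

-0.500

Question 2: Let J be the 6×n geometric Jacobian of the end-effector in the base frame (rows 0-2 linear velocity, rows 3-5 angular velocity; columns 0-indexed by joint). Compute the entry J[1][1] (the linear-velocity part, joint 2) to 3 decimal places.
prismatic axis z_1 = (0.0000,1.0000,0.0000)
J_v[:, 1] = z_1; J_ω[:, 1] = (0,0,0)
entry J[1][1] = 1.0000

1.000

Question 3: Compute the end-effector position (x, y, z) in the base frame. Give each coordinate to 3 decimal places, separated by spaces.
after link 1: o_1 = (1.0000, 0.0000, 0.0000)
after link 2: o_2 = (1.0000, 5.0000, -2.0000)
after link 3: o_3 = (1.0000, 5.0000, -2.0000)
after link 4: o_4 = (1.0000, 2.8787, -4.1213)
after link 5: o_5 = (5.0000, 1.4645, -2.7071)
after link 6: o_6 = (8.5355, -1.0355, -0.2071)

8.536 -1.036 -0.207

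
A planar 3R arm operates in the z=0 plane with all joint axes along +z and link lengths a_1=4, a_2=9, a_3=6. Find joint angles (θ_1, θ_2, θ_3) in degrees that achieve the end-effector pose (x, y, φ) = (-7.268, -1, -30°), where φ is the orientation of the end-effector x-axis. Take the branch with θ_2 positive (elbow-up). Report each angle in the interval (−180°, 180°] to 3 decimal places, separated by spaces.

wrist centre = target − a_3·(cos φ, sin φ) = (-12.4642, 2.0000)
cos θ_2 = (159.3551−4²−9²)/(2·4·9) = 0.8660; θ_2 = 29.9980° (elbow-up)
β = atan2(2.0000,-12.4642) = 170.8840°; ψ = atan2(4.4997,11.7944) = 20.8826°
θ_1 = β − ψ = 150.0015°
θ_3 = φ − θ_1 − θ_2 = 150.0006° (wrapped to (-180°,180°])

150.001 29.998 150.001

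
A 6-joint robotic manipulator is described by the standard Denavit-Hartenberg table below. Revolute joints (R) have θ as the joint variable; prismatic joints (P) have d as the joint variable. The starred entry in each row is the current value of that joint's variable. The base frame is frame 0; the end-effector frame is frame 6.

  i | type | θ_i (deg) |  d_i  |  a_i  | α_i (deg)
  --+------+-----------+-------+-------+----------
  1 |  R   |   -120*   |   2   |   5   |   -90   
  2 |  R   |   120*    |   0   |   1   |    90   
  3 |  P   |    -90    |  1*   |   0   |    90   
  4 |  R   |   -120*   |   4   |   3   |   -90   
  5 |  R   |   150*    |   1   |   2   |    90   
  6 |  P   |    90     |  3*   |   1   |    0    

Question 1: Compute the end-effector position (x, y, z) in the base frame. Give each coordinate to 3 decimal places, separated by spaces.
-1.614 -2.099 2.681

after link 1: o_1 = (-2.5000, -4.3301, 2.0000)
after link 2: o_2 = (-2.2500, -3.8971, 1.1340)
after link 3: o_3 = (-2.6830, -4.6471, 0.6340)
after link 4: o_4 = (-1.2590, -5.1806, 5.3971)
after link 5: o_5 = (-2.9420, -4.6316, 4.0311)
after link 6: o_6 = (-1.6139, -2.0993, 2.6806)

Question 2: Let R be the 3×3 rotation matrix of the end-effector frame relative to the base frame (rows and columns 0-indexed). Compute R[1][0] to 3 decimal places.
0.808

End-effector x-axis (col 0 of R) = (-0.5335,0.8080,0.2500)
R[1][0] = 0.8080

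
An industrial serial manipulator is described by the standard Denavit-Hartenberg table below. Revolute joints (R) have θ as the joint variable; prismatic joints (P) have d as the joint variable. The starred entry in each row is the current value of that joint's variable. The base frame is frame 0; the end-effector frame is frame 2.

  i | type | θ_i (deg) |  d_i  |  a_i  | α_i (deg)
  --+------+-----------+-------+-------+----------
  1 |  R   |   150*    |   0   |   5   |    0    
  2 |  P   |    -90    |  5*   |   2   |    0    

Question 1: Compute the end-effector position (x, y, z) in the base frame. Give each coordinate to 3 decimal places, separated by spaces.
-3.330 4.232 5.000

after link 1: o_1 = (-4.3301, 2.5000, 0.0000)
after link 2: o_2 = (-3.3301, 4.2321, 5.0000)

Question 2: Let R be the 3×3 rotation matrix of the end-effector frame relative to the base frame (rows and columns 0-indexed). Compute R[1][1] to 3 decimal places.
0.500

End-effector y-axis (col 1 of R) = (-0.8660,0.5000,0.0000)
R[1][1] = 0.5000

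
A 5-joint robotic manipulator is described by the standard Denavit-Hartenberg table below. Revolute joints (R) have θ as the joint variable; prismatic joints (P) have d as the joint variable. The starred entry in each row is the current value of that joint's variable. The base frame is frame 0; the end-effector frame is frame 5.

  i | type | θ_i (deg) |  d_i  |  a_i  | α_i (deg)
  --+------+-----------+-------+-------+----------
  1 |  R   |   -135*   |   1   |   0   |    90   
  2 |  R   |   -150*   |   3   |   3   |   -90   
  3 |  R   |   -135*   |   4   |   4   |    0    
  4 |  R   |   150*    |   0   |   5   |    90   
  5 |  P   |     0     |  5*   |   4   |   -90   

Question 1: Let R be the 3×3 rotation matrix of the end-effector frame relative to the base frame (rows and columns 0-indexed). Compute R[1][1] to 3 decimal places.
-0.842

End-effector y-axis (col 1 of R) = (0.5245,-0.8415,0.1294)
R[1][1] = -0.8415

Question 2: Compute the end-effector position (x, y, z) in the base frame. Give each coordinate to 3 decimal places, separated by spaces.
-1.082 10.696 -7.544

after link 1: o_1 = (0.0000, 0.0000, 1.0000)
after link 2: o_2 = (-0.2842, 3.9584, -0.5000)
after link 3: o_3 = (-5.4305, 2.8122, -2.5499)
after link 4: o_4 = (-1.5579, 4.8546, -4.9647)
after link 5: o_5 = (-1.0824, 10.6961, -7.5436)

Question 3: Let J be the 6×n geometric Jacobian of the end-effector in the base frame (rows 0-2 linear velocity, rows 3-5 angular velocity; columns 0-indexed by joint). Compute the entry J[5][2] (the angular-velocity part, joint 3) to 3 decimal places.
-0.866

axis z_2 = (-0.3536,-0.3536,-0.8660); lever o_n−o_2 = (-0.7982,6.7377,-7.0436)
cross product → J_v[:, 2] = (8.3253,-1.7990,-2.6643)
J_ω[:, 2] = z_2
entry J[5][2] = -0.8660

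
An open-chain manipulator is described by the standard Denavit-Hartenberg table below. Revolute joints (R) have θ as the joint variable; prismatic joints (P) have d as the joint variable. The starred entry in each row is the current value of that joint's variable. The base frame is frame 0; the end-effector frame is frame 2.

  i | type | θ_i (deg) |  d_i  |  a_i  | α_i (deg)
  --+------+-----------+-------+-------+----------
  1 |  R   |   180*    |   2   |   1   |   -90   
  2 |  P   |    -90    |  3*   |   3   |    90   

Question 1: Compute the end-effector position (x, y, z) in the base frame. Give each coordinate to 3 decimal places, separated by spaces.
-1.000 -3.000 5.000

after link 1: o_1 = (-1.0000, 0.0000, 2.0000)
after link 2: o_2 = (-1.0000, -3.0000, 5.0000)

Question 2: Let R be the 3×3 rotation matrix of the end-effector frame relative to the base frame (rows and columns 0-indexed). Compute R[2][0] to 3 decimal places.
End-effector x-axis (col 0 of R) = (-0.0000,0.0000,1.0000)
R[2][0] = 1.0000

1.000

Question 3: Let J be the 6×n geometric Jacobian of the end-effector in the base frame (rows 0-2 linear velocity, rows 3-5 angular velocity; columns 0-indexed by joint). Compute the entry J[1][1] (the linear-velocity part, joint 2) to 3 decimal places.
prismatic axis z_1 = (-0.0000,-1.0000,0.0000)
J_v[:, 1] = z_1; J_ω[:, 1] = (0,0,0)
entry J[1][1] = -1.0000

-1.000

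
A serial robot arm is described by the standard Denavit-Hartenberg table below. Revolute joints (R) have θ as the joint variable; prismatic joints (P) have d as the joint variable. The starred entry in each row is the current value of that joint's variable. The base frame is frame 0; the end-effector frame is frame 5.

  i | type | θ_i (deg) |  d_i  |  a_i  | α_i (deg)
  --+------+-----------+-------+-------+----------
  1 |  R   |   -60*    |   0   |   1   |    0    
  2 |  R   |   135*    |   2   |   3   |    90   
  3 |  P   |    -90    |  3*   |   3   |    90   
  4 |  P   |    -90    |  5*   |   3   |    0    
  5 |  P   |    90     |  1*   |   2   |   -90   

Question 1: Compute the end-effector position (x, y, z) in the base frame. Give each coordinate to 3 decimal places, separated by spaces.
after link 1: o_1 = (0.5000, -0.8660, 0.0000)
after link 2: o_2 = (1.2765, 2.0318, 2.0000)
after link 3: o_3 = (4.1742, 1.2553, -1.0000)
after link 4: o_4 = (-0.0176, -2.7979, -1.0000)
after link 5: o_5 = (-0.2765, -3.7638, -3.0000)

-0.276 -3.764 -3.000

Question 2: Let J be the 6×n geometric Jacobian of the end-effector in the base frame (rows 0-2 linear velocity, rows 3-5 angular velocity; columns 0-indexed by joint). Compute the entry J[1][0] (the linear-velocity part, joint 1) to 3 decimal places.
axis z_0 = ẑ; lever o_n−o_0 = (-0.2765,-3.7638,-3.0000)
cross product → J_v[:, 0] = (3.7638,-0.2765,0.0000)
J_ω[:, 0] = z_0
entry J[1][0] = -0.2765

-0.276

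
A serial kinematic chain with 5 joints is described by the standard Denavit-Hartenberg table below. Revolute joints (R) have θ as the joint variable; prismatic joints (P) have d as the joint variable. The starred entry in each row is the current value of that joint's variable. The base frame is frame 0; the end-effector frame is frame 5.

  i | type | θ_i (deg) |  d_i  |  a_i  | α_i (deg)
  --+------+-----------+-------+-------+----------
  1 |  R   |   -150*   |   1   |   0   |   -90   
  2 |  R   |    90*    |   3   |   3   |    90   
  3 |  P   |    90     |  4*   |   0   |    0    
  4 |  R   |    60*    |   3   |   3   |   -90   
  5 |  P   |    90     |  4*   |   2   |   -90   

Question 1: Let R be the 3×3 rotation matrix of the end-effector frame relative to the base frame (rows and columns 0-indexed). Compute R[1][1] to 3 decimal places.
End-effector y-axis (col 1 of R) = (0.4330,-0.7500,-0.5000)
R[1][1] = -0.7500

-0.750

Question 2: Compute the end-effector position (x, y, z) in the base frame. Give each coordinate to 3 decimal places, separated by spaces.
-3.812 -3.397 2.598

after link 1: o_1 = (0.0000, 0.0000, 1.0000)
after link 2: o_2 = (1.5000, -2.5981, -2.0000)
after link 3: o_3 = (-1.9641, -4.5981, -2.0000)
after link 4: o_4 = (-3.8122, -7.3971, 0.5981)
after link 5: o_5 = (-3.8122, -3.3971, 2.5981)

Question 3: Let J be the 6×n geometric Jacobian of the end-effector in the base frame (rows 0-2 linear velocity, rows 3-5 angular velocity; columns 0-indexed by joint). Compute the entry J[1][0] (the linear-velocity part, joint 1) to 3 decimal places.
axis z_0 = ẑ; lever o_n−o_0 = (-3.8122,-3.3971,2.5981)
cross product → J_v[:, 0] = (3.3971,-3.8122,0.0000)
J_ω[:, 0] = z_0
entry J[1][0] = -3.8122

-3.812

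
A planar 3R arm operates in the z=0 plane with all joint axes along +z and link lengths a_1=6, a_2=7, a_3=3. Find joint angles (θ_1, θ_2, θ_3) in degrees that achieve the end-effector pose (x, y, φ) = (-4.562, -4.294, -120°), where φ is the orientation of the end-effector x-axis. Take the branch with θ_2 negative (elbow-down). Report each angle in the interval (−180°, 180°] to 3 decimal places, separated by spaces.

wrist centre = target − a_3·(cos φ, sin φ) = (-3.0620, -1.6959)
cos θ_2 = (12.2520−6²−7²)/(2·6·7) = -0.8660; θ_2 = -150.0025° (elbow-down)
β = atan2(-1.6959,-3.0620) = -151.0196°; ψ = atan2(-3.4997,-0.0623) = -91.0204°
θ_1 = β − ψ = -59.9992°
θ_3 = φ − θ_1 − θ_2 = 90.0018° (wrapped to (-180°,180°])

-59.999 -150.003 90.002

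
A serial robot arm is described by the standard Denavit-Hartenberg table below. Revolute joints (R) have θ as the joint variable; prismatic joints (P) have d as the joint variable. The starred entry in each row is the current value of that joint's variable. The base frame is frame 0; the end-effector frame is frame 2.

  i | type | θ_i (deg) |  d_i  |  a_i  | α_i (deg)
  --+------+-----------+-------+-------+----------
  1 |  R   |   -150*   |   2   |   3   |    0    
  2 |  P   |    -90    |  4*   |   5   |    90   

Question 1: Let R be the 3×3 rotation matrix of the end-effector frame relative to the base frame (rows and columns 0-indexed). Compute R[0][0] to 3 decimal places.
-0.500

End-effector x-axis (col 0 of R) = (-0.5000,0.8660,0.0000)
R[0][0] = -0.5000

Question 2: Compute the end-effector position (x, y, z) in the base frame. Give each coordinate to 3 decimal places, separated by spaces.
-5.098 2.830 6.000

after link 1: o_1 = (-2.5981, -1.5000, 2.0000)
after link 2: o_2 = (-5.0981, 2.8301, 6.0000)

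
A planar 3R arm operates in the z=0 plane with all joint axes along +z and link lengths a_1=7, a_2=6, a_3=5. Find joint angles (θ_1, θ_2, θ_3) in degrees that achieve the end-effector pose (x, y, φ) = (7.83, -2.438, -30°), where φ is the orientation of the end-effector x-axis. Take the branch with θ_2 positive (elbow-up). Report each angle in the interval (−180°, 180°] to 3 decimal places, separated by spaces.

wrist centre = target − a_3·(cos φ, sin φ) = (3.4999, 0.0620)
cos θ_2 = (12.2530−7²−6²)/(2·7·6) = -0.8660; θ_2 = 150.0012° (elbow-up)
β = atan2(0.0620,3.4999) = 1.0149°; ψ = atan2(2.9999,1.8038) = 58.9822°
θ_1 = β − ψ = -57.9673°
θ_3 = φ − θ_1 − θ_2 = -122.0339° (wrapped to (-180°,180°])

-57.967 150.001 -122.034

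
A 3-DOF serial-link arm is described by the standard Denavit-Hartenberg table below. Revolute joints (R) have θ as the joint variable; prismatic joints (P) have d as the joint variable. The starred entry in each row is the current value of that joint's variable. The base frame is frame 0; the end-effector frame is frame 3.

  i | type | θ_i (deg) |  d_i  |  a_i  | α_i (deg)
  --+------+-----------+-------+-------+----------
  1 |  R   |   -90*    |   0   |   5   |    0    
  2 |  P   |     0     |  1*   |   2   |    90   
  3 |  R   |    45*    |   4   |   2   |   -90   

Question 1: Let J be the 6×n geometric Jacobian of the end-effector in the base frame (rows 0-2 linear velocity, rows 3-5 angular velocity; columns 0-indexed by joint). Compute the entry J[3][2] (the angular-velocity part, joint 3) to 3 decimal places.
-1.000

axis z_2 = (-1.0000,-0.0000,0.0000); lever o_n−o_2 = (-4.0000,-1.4142,1.4142)
cross product → J_v[:, 2] = (0.0000,1.4142,1.4142)
J_ω[:, 2] = z_2
entry J[3][2] = -1.0000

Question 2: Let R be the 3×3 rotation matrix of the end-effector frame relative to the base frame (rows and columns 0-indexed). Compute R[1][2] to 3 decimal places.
0.707

End-effector z-axis (col 2 of R) = (-0.0000,0.7071,0.7071)
R[1][2] = 0.7071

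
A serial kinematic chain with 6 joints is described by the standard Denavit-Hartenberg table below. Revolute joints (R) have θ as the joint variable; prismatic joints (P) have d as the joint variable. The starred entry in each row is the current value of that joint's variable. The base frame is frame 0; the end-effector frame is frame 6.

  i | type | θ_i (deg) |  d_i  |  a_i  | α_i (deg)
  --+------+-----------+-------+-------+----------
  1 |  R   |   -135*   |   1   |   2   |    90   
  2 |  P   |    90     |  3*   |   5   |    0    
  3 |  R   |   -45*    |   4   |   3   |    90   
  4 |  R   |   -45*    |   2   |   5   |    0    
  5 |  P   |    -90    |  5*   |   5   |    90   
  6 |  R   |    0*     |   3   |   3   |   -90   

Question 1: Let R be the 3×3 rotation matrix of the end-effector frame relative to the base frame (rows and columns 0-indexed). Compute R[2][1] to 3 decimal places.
End-effector y-axis (col 1 of R) = (0.1464,-0.8536,0.5000)
R[2][1] = 0.5000

0.500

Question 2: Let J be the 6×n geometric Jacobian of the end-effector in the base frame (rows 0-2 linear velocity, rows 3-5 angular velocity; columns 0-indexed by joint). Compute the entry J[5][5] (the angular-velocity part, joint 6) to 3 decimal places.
axis z_5 = (-0.1464,0.8536,-0.5000); lever o_n−o_5 = (2.1213,2.1213,-3.0000)
cross product → J_v[:, 5] = (-1.5000,-1.5000,-2.1213)
J_ω[:, 5] = z_5
entry J[5][5] = -0.5000

-0.500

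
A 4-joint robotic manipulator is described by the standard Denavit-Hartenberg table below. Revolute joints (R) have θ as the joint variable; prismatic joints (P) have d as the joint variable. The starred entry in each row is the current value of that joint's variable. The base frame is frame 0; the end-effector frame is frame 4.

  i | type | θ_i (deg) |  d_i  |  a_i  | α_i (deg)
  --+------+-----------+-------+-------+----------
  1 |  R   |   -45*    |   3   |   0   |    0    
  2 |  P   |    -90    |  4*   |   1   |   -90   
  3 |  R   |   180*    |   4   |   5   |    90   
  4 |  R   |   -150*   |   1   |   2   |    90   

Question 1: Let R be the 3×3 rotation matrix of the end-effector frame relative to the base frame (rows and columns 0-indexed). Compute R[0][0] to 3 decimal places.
End-effector x-axis (col 0 of R) = (-0.9659,-0.2588,0.0000)
R[0][0] = -0.9659

-0.966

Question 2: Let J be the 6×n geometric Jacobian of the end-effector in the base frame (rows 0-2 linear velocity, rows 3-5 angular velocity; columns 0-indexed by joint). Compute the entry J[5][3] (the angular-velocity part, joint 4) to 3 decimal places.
axis z_3 = (0.0000,-0.0000,-1.0000); lever o_n−o_3 = (-1.9319,-0.5176,-1.0000)
cross product → J_v[:, 3] = (-0.5176,1.9319,-0.0000)
J_ω[:, 3] = z_3
entry J[5][3] = -1.0000

-1.000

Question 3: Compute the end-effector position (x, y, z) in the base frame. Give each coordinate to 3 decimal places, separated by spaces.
3.725 -0.518 6.000

after link 1: o_1 = (0.0000, 0.0000, 3.0000)
after link 2: o_2 = (-0.7071, -0.7071, 7.0000)
after link 3: o_3 = (5.6569, 0.0000, 7.0000)
after link 4: o_4 = (3.7250, -0.5176, 6.0000)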